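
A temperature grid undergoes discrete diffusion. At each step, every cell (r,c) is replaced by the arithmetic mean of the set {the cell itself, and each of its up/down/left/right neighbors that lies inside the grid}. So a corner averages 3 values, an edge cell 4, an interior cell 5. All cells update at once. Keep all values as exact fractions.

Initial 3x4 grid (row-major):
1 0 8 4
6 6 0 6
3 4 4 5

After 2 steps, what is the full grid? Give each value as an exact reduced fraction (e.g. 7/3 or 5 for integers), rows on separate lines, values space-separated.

Answer: 121/36 737/240 351/80 17/4
52/15 4 18/5 391/80
151/36 451/120 173/40 4

Derivation:
After step 1:
  7/3 15/4 3 6
  4 16/5 24/5 15/4
  13/3 17/4 13/4 5
After step 2:
  121/36 737/240 351/80 17/4
  52/15 4 18/5 391/80
  151/36 451/120 173/40 4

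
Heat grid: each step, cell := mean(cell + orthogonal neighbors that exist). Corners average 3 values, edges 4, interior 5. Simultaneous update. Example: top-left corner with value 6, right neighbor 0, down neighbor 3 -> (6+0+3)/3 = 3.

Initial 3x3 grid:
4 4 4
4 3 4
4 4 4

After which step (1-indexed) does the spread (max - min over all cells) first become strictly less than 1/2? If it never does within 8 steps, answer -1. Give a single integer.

Step 1: max=4, min=15/4, spread=1/4
  -> spread < 1/2 first at step 1
Step 2: max=311/80, min=94/25, spread=51/400
Step 3: max=1393/360, min=18377/4800, spread=589/14400
Step 4: max=1110919/288000, min=115057/30000, spread=31859/1440000
Step 5: max=6935279/1800000, min=66428393/17280000, spread=751427/86400000
Step 6: max=3992136871/1036800000, min=415365313/108000000, spread=23149331/5184000000
Step 7: max=24945068111/6480000000, min=239349345737/62208000000, spread=616540643/311040000000
Step 8: max=14365987991239/3732480000000, min=1496087546017/388800000000, spread=17737747379/18662400000000

Answer: 1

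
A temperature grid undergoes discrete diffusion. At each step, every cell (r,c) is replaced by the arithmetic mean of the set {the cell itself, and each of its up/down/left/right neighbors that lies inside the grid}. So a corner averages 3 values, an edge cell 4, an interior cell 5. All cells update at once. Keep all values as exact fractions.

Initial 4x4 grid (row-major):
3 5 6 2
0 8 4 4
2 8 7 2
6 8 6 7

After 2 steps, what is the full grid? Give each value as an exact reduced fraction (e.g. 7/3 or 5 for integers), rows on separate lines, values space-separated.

After step 1:
  8/3 11/2 17/4 4
  13/4 5 29/5 3
  4 33/5 27/5 5
  16/3 7 7 5
After step 2:
  137/36 209/48 391/80 15/4
  179/48 523/100 469/100 89/20
  1151/240 28/5 149/25 23/5
  49/9 389/60 61/10 17/3

Answer: 137/36 209/48 391/80 15/4
179/48 523/100 469/100 89/20
1151/240 28/5 149/25 23/5
49/9 389/60 61/10 17/3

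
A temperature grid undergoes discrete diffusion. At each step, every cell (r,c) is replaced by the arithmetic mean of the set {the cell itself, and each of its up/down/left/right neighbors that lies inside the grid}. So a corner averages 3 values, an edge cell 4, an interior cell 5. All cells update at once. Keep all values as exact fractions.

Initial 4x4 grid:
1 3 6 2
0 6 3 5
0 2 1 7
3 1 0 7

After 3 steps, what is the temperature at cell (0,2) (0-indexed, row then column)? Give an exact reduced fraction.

Answer: 12973/3600

Derivation:
Step 1: cell (0,2) = 7/2
Step 2: cell (0,2) = 481/120
Step 3: cell (0,2) = 12973/3600
Full grid after step 3:
  2539/1080 2201/720 12973/3600 8987/2160
  781/360 1577/600 21701/6000 28931/7200
  3041/1800 13853/6000 2339/750 28363/7200
  679/432 14249/7200 21073/7200 977/270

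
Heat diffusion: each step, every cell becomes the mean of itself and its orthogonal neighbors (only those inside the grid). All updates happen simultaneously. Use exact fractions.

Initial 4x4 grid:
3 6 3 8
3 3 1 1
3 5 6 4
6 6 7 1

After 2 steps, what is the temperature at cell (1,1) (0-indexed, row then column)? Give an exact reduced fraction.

Answer: 71/20

Derivation:
Step 1: cell (1,1) = 18/5
Step 2: cell (1,1) = 71/20
Full grid after step 2:
  43/12 317/80 301/80 4
  297/80 71/20 19/5 133/40
  337/80 461/100 4 151/40
  61/12 103/20 49/10 4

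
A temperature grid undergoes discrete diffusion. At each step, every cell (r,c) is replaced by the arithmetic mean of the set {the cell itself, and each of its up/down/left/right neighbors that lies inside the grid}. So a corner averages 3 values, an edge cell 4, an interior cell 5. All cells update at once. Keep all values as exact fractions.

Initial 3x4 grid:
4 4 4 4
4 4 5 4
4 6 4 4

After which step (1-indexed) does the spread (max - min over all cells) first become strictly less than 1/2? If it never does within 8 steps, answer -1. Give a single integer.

Answer: 3

Derivation:
Step 1: max=19/4, min=4, spread=3/4
Step 2: max=1111/240, min=4, spread=151/240
Step 3: max=9601/2160, min=1487/360, spread=679/2160
  -> spread < 1/2 first at step 3
Step 4: max=953341/216000, min=90461/21600, spread=48731/216000
Step 5: max=4239923/972000, min=10902883/2592000, spread=242147/1555200
Step 6: max=421988747/97200000, min=274254073/64800000, spread=848611/7776000
Step 7: max=30264768781/6998400000, min=39580780783/9331200000, spread=92669311/1119744000
Step 8: max=1810618014779/419904000000, min=2381605729997/559872000000, spread=781238953/13436928000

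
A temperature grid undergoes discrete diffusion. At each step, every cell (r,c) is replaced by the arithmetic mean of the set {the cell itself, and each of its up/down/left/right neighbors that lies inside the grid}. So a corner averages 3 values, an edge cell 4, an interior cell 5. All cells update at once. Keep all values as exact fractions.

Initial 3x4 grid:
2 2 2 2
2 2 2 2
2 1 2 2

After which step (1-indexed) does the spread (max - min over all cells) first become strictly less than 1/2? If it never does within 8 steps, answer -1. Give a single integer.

Step 1: max=2, min=5/3, spread=1/3
  -> spread < 1/2 first at step 1
Step 2: max=2, min=209/120, spread=31/120
Step 3: max=2, min=1949/1080, spread=211/1080
Step 4: max=3553/1800, min=199103/108000, spread=14077/108000
Step 5: max=212317/108000, min=1803593/972000, spread=5363/48600
Step 6: max=117131/60000, min=54579191/29160000, spread=93859/1166400
Step 7: max=189063533/97200000, min=3288925519/1749600000, spread=4568723/69984000
Step 8: max=5650381111/2916000000, min=198171564371/104976000000, spread=8387449/167961600

Answer: 1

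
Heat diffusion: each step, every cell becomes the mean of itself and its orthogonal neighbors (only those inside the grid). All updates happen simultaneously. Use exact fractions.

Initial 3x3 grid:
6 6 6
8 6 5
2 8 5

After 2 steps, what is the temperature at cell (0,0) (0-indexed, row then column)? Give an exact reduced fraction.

Step 1: cell (0,0) = 20/3
Step 2: cell (0,0) = 109/18
Full grid after step 2:
  109/18 187/30 103/18
  743/120 577/100 713/120
  67/12 477/80 67/12

Answer: 109/18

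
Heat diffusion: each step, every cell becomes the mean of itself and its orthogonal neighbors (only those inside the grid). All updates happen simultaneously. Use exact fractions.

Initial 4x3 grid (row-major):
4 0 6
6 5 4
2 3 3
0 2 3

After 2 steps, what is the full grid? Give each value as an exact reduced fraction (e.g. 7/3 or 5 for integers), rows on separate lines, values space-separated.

After step 1:
  10/3 15/4 10/3
  17/4 18/5 9/2
  11/4 3 13/4
  4/3 2 8/3
After step 2:
  34/9 841/240 139/36
  209/60 191/50 881/240
  17/6 73/25 161/48
  73/36 9/4 95/36

Answer: 34/9 841/240 139/36
209/60 191/50 881/240
17/6 73/25 161/48
73/36 9/4 95/36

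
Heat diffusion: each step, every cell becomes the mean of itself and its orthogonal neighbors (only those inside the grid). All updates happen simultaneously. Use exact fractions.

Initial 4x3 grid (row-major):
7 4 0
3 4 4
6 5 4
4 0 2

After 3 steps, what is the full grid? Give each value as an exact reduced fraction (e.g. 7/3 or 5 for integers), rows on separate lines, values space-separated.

After step 1:
  14/3 15/4 8/3
  5 4 3
  9/2 19/5 15/4
  10/3 11/4 2
After step 2:
  161/36 181/48 113/36
  109/24 391/100 161/48
  499/120 94/25 251/80
  127/36 713/240 17/6
After step 3:
  1841/432 55051/14400 739/216
  7687/1800 5801/1500 24373/7200
  14389/3600 5381/1500 2617/800
  7673/2160 47131/14400 1073/360

Answer: 1841/432 55051/14400 739/216
7687/1800 5801/1500 24373/7200
14389/3600 5381/1500 2617/800
7673/2160 47131/14400 1073/360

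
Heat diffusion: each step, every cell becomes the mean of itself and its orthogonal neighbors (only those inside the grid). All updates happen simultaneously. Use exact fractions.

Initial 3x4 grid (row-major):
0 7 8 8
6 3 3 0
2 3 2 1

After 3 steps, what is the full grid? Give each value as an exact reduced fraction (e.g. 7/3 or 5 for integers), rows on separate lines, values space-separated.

After step 1:
  13/3 9/2 13/2 16/3
  11/4 22/5 16/5 3
  11/3 5/2 9/4 1
After step 2:
  139/36 74/15 293/60 89/18
  303/80 347/100 387/100 47/15
  107/36 769/240 179/80 25/12
After step 3:
  9059/2160 15433/3600 1048/225 2333/540
  16909/4800 3853/1000 21113/6000 3157/900
  3587/1080 21391/7200 2279/800 1789/720

Answer: 9059/2160 15433/3600 1048/225 2333/540
16909/4800 3853/1000 21113/6000 3157/900
3587/1080 21391/7200 2279/800 1789/720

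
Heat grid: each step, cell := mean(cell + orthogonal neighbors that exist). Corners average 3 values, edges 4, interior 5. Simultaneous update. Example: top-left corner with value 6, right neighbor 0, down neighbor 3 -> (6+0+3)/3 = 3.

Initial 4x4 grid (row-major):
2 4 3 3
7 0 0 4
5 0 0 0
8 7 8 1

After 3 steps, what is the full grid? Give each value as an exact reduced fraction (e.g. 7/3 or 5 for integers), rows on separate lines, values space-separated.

After step 1:
  13/3 9/4 5/2 10/3
  7/2 11/5 7/5 7/4
  5 12/5 8/5 5/4
  20/3 23/4 4 3
After step 2:
  121/36 677/240 569/240 91/36
  451/120 47/20 189/100 29/15
  527/120 339/100 213/100 19/10
  209/36 1129/240 287/80 11/4
After step 3:
  7157/2160 785/288 17297/7200 4919/2160
  499/144 17051/6000 12809/6000 3713/1800
  15611/3600 20359/6000 5159/2000 1307/600
  10729/2160 31477/7200 7903/2400 659/240

Answer: 7157/2160 785/288 17297/7200 4919/2160
499/144 17051/6000 12809/6000 3713/1800
15611/3600 20359/6000 5159/2000 1307/600
10729/2160 31477/7200 7903/2400 659/240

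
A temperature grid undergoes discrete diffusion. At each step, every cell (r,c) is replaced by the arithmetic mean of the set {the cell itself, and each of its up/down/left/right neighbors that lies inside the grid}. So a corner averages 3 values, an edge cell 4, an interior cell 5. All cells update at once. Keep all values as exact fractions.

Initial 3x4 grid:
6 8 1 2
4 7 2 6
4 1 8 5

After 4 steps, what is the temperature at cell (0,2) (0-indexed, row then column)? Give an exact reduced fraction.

Answer: 314353/72000

Derivation:
Step 1: cell (0,2) = 13/4
Step 2: cell (0,2) = 331/80
Step 3: cell (0,2) = 9779/2400
Step 4: cell (0,2) = 314353/72000
Full grid after step 4:
  213103/43200 332573/72000 314353/72000 58511/14400
  451999/96000 563353/120000 1564309/360000 3754601/864000
  200753/43200 18011/4000 495967/108000 576049/129600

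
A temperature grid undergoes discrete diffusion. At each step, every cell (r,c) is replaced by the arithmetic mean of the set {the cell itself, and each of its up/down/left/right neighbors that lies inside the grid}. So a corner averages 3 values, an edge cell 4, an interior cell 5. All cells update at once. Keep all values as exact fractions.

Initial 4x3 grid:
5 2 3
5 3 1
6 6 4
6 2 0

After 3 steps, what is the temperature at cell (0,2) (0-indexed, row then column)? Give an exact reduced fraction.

Answer: 2053/720

Derivation:
Step 1: cell (0,2) = 2
Step 2: cell (0,2) = 8/3
Step 3: cell (0,2) = 2053/720
Full grid after step 3:
  931/240 16199/4800 2053/720
  637/150 7181/2000 899/300
  2011/450 11369/3000 77/25
  2353/540 26821/7200 139/45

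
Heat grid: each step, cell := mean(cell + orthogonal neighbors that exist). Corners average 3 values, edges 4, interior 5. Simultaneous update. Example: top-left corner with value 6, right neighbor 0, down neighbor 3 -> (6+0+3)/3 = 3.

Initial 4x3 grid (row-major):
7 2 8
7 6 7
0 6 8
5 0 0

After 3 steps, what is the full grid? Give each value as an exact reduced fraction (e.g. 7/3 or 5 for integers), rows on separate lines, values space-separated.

Answer: 11561/2160 27229/4800 12781/2160
17803/3600 10631/2000 5057/900
14663/3600 25553/6000 8419/1800
1373/432 49387/14400 1601/432

Derivation:
After step 1:
  16/3 23/4 17/3
  5 28/5 29/4
  9/2 4 21/4
  5/3 11/4 8/3
After step 2:
  193/36 447/80 56/9
  613/120 138/25 713/120
  91/24 221/50 115/24
  107/36 133/48 32/9
After step 3:
  11561/2160 27229/4800 12781/2160
  17803/3600 10631/2000 5057/900
  14663/3600 25553/6000 8419/1800
  1373/432 49387/14400 1601/432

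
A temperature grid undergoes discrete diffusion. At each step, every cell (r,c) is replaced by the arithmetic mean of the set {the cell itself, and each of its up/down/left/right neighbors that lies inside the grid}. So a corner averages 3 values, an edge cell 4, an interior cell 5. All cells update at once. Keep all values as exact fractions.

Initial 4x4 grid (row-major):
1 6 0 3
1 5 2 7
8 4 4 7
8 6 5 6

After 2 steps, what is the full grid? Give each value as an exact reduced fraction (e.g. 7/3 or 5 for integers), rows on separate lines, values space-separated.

Answer: 113/36 721/240 761/240 65/18
229/60 387/100 191/50 1061/240
163/30 122/25 493/100 423/80
55/9 89/15 107/20 23/4

Derivation:
After step 1:
  8/3 3 11/4 10/3
  15/4 18/5 18/5 19/4
  21/4 27/5 22/5 6
  22/3 23/4 21/4 6
After step 2:
  113/36 721/240 761/240 65/18
  229/60 387/100 191/50 1061/240
  163/30 122/25 493/100 423/80
  55/9 89/15 107/20 23/4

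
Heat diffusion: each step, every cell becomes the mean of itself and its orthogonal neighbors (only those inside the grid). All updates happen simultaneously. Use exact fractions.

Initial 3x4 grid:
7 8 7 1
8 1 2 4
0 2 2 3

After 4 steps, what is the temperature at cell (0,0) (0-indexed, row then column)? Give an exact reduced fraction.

Step 1: cell (0,0) = 23/3
Step 2: cell (0,0) = 209/36
Step 3: cell (0,0) = 11617/2160
Step 4: cell (0,0) = 313399/64800
Full grid after step 4:
  313399/64800 997063/216000 291521/72000 10031/2700
  77209/18000 233713/60000 17599/5000 52183/16000
  57731/16200 44543/13500 6653/2250 62573/21600

Answer: 313399/64800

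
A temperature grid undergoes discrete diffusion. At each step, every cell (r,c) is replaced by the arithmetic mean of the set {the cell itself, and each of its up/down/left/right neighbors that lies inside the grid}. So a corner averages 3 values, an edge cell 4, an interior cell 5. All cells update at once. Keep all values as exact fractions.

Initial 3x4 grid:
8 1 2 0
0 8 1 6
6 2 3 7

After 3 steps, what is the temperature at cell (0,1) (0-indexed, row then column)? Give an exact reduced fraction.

Answer: 8753/2400

Derivation:
Step 1: cell (0,1) = 19/4
Step 2: cell (0,1) = 223/80
Step 3: cell (0,1) = 8753/2400
Full grid after step 3:
  2543/720 8753/2400 19999/7200 1349/432
  29509/7200 19867/6000 7369/2000 7873/2400
  3947/1080 14567/3600 3253/900 881/216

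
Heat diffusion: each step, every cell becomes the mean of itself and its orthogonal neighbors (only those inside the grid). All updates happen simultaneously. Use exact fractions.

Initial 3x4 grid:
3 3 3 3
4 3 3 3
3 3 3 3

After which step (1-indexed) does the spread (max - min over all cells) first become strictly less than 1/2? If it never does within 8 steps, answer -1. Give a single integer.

Answer: 1

Derivation:
Step 1: max=10/3, min=3, spread=1/3
  -> spread < 1/2 first at step 1
Step 2: max=787/240, min=3, spread=67/240
Step 3: max=6917/2160, min=3, spread=437/2160
Step 4: max=2749531/864000, min=3009/1000, spread=29951/172800
Step 5: max=24543821/7776000, min=10204/3375, spread=206761/1555200
Step 6: max=9787395571/3110400000, min=16365671/5400000, spread=14430763/124416000
Step 7: max=584979741689/186624000000, min=1313652727/432000000, spread=139854109/1492992000
Step 8: max=35014791890251/11197440000000, min=118491228977/38880000000, spread=7114543559/89579520000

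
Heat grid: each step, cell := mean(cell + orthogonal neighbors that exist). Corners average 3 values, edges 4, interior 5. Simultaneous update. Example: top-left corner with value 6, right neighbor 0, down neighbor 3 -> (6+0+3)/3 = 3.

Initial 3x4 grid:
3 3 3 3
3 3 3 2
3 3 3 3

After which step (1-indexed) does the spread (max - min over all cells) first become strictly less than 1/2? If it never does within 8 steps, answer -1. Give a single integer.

Step 1: max=3, min=8/3, spread=1/3
  -> spread < 1/2 first at step 1
Step 2: max=3, min=653/240, spread=67/240
Step 3: max=3, min=6043/2160, spread=437/2160
Step 4: max=2991/1000, min=2434469/864000, spread=29951/172800
Step 5: max=10046/3375, min=22112179/7776000, spread=206761/1555200
Step 6: max=16034329/5400000, min=8875004429/3110400000, spread=14430763/124416000
Step 7: max=1278347273/432000000, min=534764258311/186624000000, spread=139854109/1492992000
Step 8: max=114788771023/38880000000, min=32169848109749/11197440000000, spread=7114543559/89579520000

Answer: 1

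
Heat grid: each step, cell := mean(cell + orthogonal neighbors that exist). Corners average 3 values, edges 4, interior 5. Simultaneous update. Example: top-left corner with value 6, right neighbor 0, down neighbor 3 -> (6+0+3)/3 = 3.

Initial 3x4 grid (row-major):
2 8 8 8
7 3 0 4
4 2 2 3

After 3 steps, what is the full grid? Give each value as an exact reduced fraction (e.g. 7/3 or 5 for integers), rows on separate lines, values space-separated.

Answer: 2117/432 34939/7200 35659/7200 2701/540
2557/600 8239/2000 11951/3000 58643/14400
821/216 12157/3600 941/300 781/240

Derivation:
After step 1:
  17/3 21/4 6 20/3
  4 4 17/5 15/4
  13/3 11/4 7/4 3
After step 2:
  179/36 251/48 1279/240 197/36
  9/2 97/25 189/50 1009/240
  133/36 77/24 109/40 17/6
After step 3:
  2117/432 34939/7200 35659/7200 2701/540
  2557/600 8239/2000 11951/3000 58643/14400
  821/216 12157/3600 941/300 781/240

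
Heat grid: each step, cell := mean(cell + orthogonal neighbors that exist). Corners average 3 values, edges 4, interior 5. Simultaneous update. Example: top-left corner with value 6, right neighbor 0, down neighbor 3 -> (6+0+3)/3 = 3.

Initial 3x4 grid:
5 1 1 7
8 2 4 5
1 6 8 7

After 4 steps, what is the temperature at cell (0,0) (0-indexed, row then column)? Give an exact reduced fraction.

Answer: 7811/2025

Derivation:
Step 1: cell (0,0) = 14/3
Step 2: cell (0,0) = 131/36
Step 3: cell (0,0) = 4211/1080
Step 4: cell (0,0) = 7811/2025
Full grid after step 4:
  7811/2025 427547/108000 445237/108000 585169/129600
  56869/13500 378401/90000 557293/120000 1406887/288000
  7957/1800 18761/4000 537737/108000 690569/129600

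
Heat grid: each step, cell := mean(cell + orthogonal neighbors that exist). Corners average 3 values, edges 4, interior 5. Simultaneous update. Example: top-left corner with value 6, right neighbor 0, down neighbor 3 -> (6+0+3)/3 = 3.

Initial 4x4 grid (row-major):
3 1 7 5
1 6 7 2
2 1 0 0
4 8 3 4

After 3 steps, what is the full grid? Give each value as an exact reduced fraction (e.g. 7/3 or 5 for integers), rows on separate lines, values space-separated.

Answer: 6457/2160 5303/1440 29083/7200 8989/2160
139/45 19519/6000 22147/6000 6277/1800
689/225 20257/6000 18149/6000 1033/360
7759/2160 24373/7200 4537/1440 5747/2160

Derivation:
After step 1:
  5/3 17/4 5 14/3
  3 16/5 22/5 7/2
  2 17/5 11/5 3/2
  14/3 4 15/4 7/3
After step 2:
  107/36 847/240 1099/240 79/18
  37/15 73/20 183/50 211/60
  49/15 74/25 61/20 143/60
  32/9 949/240 737/240 91/36
After step 3:
  6457/2160 5303/1440 29083/7200 8989/2160
  139/45 19519/6000 22147/6000 6277/1800
  689/225 20257/6000 18149/6000 1033/360
  7759/2160 24373/7200 4537/1440 5747/2160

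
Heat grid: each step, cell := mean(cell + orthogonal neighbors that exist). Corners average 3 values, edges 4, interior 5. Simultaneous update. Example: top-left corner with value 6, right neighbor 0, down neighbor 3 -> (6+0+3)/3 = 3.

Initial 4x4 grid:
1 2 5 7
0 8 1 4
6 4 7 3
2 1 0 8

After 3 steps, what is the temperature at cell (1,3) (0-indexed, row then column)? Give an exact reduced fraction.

Step 1: cell (1,3) = 15/4
Step 2: cell (1,3) = 235/48
Step 3: cell (1,3) = 6067/1440
Full grid after step 3:
  205/72 2913/800 5557/1440 493/108
  8119/2400 3341/1000 3277/750 6067/1440
  7319/2400 3829/1000 2777/750 32047/7200
  1177/360 2473/800 27937/7200 413/108

Answer: 6067/1440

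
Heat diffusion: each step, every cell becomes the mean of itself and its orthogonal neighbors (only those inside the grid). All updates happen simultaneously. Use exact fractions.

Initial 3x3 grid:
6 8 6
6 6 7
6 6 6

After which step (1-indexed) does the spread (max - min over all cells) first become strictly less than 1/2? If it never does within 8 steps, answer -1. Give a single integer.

Answer: 3

Derivation:
Step 1: max=7, min=6, spread=1
Step 2: max=803/120, min=6, spread=83/120
Step 3: max=4757/720, min=5557/900, spread=173/400
  -> spread < 1/2 first at step 3
Step 4: max=280639/43200, min=11161/1800, spread=511/1728
Step 5: max=16781933/2592000, min=150401/24000, spread=4309/20736
Step 6: max=1000503751/155520000, min=20371237/3240000, spread=36295/248832
Step 7: max=59872370597/9331200000, min=4909735831/777600000, spread=305773/2985984
Step 8: max=3582546670159/559872000000, min=49198575497/7776000000, spread=2575951/35831808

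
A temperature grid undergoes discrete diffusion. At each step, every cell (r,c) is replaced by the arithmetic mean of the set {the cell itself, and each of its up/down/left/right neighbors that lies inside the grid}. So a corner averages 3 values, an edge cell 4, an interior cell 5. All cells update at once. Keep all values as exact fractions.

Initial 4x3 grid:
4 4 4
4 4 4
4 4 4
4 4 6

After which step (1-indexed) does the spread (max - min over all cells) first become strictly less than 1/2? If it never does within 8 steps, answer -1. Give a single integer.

Answer: 3

Derivation:
Step 1: max=14/3, min=4, spread=2/3
Step 2: max=41/9, min=4, spread=5/9
Step 3: max=473/108, min=4, spread=41/108
  -> spread < 1/2 first at step 3
Step 4: max=56057/12960, min=4, spread=4217/12960
Step 5: max=3319549/777600, min=14479/3600, spread=38417/155520
Step 6: max=197824211/46656000, min=290597/72000, spread=1903471/9331200
Step 7: max=11798429089/2799360000, min=8755759/2160000, spread=18038617/111974400
Step 8: max=705114582851/167961600000, min=790526759/194400000, spread=883978523/6718464000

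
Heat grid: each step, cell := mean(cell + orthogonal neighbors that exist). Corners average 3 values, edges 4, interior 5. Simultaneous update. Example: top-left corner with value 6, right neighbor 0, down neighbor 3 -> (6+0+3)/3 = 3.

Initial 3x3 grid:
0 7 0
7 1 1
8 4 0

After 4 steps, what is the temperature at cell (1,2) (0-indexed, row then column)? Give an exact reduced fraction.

Step 1: cell (1,2) = 1/2
Step 2: cell (1,2) = 53/24
Step 3: cell (1,2) = 611/288
Step 4: cell (1,2) = 45457/17280
Full grid after step 4:
  2293/648 13513/4320 6379/2592
  11167/2880 44503/14400 45457/17280
  19843/5184 39073/11520 13745/5184

Answer: 45457/17280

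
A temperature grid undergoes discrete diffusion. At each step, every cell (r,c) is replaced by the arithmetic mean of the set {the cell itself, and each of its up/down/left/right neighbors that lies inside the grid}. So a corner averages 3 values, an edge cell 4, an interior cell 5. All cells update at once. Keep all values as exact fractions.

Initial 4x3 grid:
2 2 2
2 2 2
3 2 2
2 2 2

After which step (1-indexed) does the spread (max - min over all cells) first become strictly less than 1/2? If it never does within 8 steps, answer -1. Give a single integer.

Step 1: max=7/3, min=2, spread=1/3
  -> spread < 1/2 first at step 1
Step 2: max=271/120, min=2, spread=31/120
Step 3: max=2371/1080, min=2, spread=211/1080
Step 4: max=232897/108000, min=3647/1800, spread=14077/108000
Step 5: max=2084407/972000, min=219683/108000, spread=5363/48600
Step 6: max=62060809/29160000, min=122869/60000, spread=93859/1166400
Step 7: max=3709474481/1749600000, min=199736467/97200000, spread=4568723/69984000
Step 8: max=221732435629/104976000000, min=6013618889/2916000000, spread=8387449/167961600

Answer: 1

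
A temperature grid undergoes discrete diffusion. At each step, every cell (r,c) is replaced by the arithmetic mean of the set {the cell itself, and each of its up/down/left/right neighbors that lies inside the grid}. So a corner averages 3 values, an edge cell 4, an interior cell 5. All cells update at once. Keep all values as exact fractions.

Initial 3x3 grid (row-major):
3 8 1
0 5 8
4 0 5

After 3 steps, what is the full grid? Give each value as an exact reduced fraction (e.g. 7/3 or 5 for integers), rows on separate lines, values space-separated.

Answer: 8017/2160 60889/14400 2533/540
331/100 3903/1000 21313/4800
3241/1080 25357/7200 8837/2160

Derivation:
After step 1:
  11/3 17/4 17/3
  3 21/5 19/4
  4/3 7/2 13/3
After step 2:
  131/36 1067/240 44/9
  61/20 197/50 379/80
  47/18 401/120 151/36
After step 3:
  8017/2160 60889/14400 2533/540
  331/100 3903/1000 21313/4800
  3241/1080 25357/7200 8837/2160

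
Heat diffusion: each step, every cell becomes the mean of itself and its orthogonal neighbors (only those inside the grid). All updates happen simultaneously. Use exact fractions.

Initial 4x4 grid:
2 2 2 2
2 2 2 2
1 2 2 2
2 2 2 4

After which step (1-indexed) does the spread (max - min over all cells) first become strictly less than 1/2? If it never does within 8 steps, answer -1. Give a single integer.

Step 1: max=8/3, min=5/3, spread=1
Step 2: max=23/9, min=209/120, spread=293/360
Step 3: max=257/108, min=6599/3600, spread=5903/10800
Step 4: max=37327/16200, min=202037/108000, spread=140429/324000
  -> spread < 1/2 first at step 4
Step 5: max=1088389/486000, min=6175133/3240000, spread=3242381/9720000
Step 6: max=8008411/3645000, min=12465389/6480000, spread=637843/2332800
Step 7: max=7571291/3499200, min=22610591/11664000, spread=7881137/34992000
Step 8: max=14032377851/6561000000, min=17052545243/8748000000, spread=198875027/1049760000

Answer: 4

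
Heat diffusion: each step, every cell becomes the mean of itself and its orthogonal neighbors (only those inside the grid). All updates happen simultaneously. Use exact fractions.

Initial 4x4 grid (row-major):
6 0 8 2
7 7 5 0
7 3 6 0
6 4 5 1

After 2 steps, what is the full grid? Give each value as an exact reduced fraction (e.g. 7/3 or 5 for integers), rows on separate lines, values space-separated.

Answer: 49/9 133/30 263/60 53/18
637/120 27/5 189/50 361/120
707/120 477/100 403/100 93/40
191/36 587/120 143/40 31/12

Derivation:
After step 1:
  13/3 21/4 15/4 10/3
  27/4 22/5 26/5 7/4
  23/4 27/5 19/5 7/4
  17/3 9/2 4 2
After step 2:
  49/9 133/30 263/60 53/18
  637/120 27/5 189/50 361/120
  707/120 477/100 403/100 93/40
  191/36 587/120 143/40 31/12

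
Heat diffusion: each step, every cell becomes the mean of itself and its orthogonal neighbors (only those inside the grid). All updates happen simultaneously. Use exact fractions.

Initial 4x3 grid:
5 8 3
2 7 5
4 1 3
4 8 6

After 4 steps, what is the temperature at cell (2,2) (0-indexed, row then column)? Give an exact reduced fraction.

Answer: 1008619/216000

Derivation:
Step 1: cell (2,2) = 15/4
Step 2: cell (2,2) = 1111/240
Step 3: cell (2,2) = 32377/7200
Step 4: cell (2,2) = 1008619/216000
Full grid after step 4:
  69491/14400 4193441/864000 640219/129600
  36397/8000 1698139/360000 1016219/216000
  969119/216000 537613/120000 1008619/216000
  575299/129600 443749/96000 598499/129600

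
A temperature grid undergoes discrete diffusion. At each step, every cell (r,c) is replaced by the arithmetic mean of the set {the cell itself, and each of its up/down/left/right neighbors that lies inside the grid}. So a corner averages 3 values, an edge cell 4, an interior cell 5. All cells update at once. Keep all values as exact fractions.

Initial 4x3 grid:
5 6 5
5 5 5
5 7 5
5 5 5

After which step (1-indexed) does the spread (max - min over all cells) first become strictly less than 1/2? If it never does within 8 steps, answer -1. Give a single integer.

Step 1: max=28/5, min=5, spread=3/5
Step 2: max=11/2, min=187/36, spread=11/36
  -> spread < 1/2 first at step 2
Step 3: max=6443/1200, min=15133/2880, spread=1651/14400
Step 4: max=12821/2400, min=136703/25920, spread=8819/129600
Step 5: max=57443/10800, min=10960961/2073600, spread=13619/414720
Step 6: max=45915209/8640000, min=98794231/18662400, spread=9565511/466560000
Step 7: max=6607388779/1244160000, min=39539743049/7464960000, spread=836717/59719680
Step 8: max=59444170589/11197440000, min=356037833359/67184640000, spread=25087607/2687385600

Answer: 2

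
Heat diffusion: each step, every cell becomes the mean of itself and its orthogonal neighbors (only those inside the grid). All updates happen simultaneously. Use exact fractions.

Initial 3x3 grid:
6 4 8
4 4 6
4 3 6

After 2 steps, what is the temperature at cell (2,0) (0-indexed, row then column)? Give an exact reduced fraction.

Step 1: cell (2,0) = 11/3
Step 2: cell (2,0) = 149/36
Full grid after step 2:
  44/9 611/120 35/6
  511/120 489/100 53/10
  149/36 1027/240 61/12

Answer: 149/36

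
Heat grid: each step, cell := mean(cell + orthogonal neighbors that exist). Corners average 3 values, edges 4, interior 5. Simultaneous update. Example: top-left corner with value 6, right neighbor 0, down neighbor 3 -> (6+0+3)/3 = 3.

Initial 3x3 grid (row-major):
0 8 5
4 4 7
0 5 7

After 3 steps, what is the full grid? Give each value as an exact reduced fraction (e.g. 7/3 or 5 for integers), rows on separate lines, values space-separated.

After step 1:
  4 17/4 20/3
  2 28/5 23/4
  3 4 19/3
After step 2:
  41/12 1231/240 50/9
  73/20 108/25 487/80
  3 71/15 193/36
After step 3:
  2927/720 66317/14400 3019/540
  1079/300 598/125 25589/4800
  683/180 15673/3600 11651/2160

Answer: 2927/720 66317/14400 3019/540
1079/300 598/125 25589/4800
683/180 15673/3600 11651/2160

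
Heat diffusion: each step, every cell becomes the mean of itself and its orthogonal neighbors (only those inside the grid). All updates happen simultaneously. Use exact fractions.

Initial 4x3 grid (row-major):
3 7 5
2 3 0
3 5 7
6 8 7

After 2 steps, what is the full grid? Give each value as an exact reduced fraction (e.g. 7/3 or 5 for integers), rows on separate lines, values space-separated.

After step 1:
  4 9/2 4
  11/4 17/5 15/4
  4 26/5 19/4
  17/3 13/2 22/3
After step 2:
  15/4 159/40 49/12
  283/80 98/25 159/40
  1057/240 477/100 631/120
  97/18 247/40 223/36

Answer: 15/4 159/40 49/12
283/80 98/25 159/40
1057/240 477/100 631/120
97/18 247/40 223/36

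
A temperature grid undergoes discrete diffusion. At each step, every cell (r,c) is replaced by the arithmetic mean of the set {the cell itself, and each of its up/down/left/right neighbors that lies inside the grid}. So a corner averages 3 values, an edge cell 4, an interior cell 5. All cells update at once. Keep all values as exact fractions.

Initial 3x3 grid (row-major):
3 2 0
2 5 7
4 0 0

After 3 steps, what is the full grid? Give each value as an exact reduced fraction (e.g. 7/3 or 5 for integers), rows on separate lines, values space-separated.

After step 1:
  7/3 5/2 3
  7/2 16/5 3
  2 9/4 7/3
After step 2:
  25/9 331/120 17/6
  331/120 289/100 173/60
  31/12 587/240 91/36
After step 3:
  1493/540 20267/7200 113/40
  19817/7200 16483/6000 10021/3600
  623/240 37609/14400 5657/2160

Answer: 1493/540 20267/7200 113/40
19817/7200 16483/6000 10021/3600
623/240 37609/14400 5657/2160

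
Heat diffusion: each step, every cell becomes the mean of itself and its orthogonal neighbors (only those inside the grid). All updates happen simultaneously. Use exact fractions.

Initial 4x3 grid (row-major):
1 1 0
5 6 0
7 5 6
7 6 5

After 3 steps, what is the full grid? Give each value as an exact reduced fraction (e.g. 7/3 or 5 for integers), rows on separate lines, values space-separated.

Answer: 6599/2160 9587/3600 583/270
30299/7200 21217/6000 5831/1800
38059/7200 15241/3000 15767/3600
1297/216 80383/14400 2279/432

Derivation:
After step 1:
  7/3 2 1/3
  19/4 17/5 3
  6 6 4
  20/3 23/4 17/3
After step 2:
  109/36 121/60 16/9
  989/240 383/100 161/60
  281/48 503/100 14/3
  221/36 289/48 185/36
After step 3:
  6599/2160 9587/3600 583/270
  30299/7200 21217/6000 5831/1800
  38059/7200 15241/3000 15767/3600
  1297/216 80383/14400 2279/432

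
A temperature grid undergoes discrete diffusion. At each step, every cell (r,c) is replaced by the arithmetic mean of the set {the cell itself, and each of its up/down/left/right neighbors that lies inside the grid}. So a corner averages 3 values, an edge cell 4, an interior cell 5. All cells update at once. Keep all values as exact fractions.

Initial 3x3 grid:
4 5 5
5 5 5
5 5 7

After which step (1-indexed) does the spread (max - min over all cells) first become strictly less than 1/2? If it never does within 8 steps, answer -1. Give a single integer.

Answer: 4

Derivation:
Step 1: max=17/3, min=14/3, spread=1
Step 2: max=50/9, min=85/18, spread=5/6
Step 3: max=581/108, min=1039/216, spread=41/72
Step 4: max=34333/6480, min=63461/12960, spread=347/864
  -> spread < 1/2 first at step 4
Step 5: max=2033981/388800, min=3848887/777600, spread=2921/10368
Step 6: max=121092457/23328000, min=232955789/46656000, spread=24611/124416
Step 7: max=7222551329/1399680000, min=14056360783/2799360000, spread=207329/1492992
Step 8: max=431648093413/83980800000, min=846921483701/167961600000, spread=1746635/17915904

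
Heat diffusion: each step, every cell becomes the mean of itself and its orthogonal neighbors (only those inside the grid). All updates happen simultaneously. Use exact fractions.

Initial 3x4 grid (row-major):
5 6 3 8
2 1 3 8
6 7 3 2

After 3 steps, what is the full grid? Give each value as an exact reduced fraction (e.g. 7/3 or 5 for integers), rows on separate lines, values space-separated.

Answer: 8813/2160 29759/7200 33659/7200 1357/270
28889/7200 24767/6000 3239/750 68873/14400
1513/360 304/75 15217/3600 9581/2160

Derivation:
After step 1:
  13/3 15/4 5 19/3
  7/2 19/5 18/5 21/4
  5 17/4 15/4 13/3
After step 2:
  139/36 1013/240 1121/240 199/36
  499/120 189/50 107/25 1171/240
  17/4 21/5 239/60 40/9
After step 3:
  8813/2160 29759/7200 33659/7200 1357/270
  28889/7200 24767/6000 3239/750 68873/14400
  1513/360 304/75 15217/3600 9581/2160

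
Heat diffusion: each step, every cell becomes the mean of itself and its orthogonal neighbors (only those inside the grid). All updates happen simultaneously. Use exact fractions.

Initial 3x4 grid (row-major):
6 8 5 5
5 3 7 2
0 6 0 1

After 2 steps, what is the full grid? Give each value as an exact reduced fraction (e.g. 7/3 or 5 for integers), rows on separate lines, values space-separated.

After step 1:
  19/3 11/2 25/4 4
  7/2 29/5 17/5 15/4
  11/3 9/4 7/2 1
After step 2:
  46/9 1433/240 383/80 14/3
  193/40 409/100 227/50 243/80
  113/36 913/240 203/80 11/4

Answer: 46/9 1433/240 383/80 14/3
193/40 409/100 227/50 243/80
113/36 913/240 203/80 11/4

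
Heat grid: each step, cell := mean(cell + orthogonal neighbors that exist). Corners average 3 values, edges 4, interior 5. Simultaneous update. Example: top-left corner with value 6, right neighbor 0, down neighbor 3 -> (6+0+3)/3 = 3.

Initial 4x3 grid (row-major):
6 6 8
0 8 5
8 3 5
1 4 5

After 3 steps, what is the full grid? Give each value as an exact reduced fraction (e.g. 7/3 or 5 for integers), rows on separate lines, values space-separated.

Answer: 1819/360 2101/360 1573/270
151/30 601/120 4169/720
743/180 1947/400 3427/720
9071/2160 3907/960 10021/2160

Derivation:
After step 1:
  4 7 19/3
  11/2 22/5 13/2
  3 28/5 9/2
  13/3 13/4 14/3
After step 2:
  11/2 163/30 119/18
  169/40 29/5 163/30
  553/120 83/20 319/60
  127/36 357/80 149/36
After step 3:
  1819/360 2101/360 1573/270
  151/30 601/120 4169/720
  743/180 1947/400 3427/720
  9071/2160 3907/960 10021/2160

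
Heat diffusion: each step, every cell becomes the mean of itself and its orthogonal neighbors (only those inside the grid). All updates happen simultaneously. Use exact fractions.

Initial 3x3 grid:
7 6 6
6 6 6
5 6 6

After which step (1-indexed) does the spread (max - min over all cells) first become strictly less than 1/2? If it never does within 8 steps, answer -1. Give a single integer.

Step 1: max=19/3, min=17/3, spread=2/3
Step 2: max=223/36, min=209/36, spread=7/18
  -> spread < 1/2 first at step 2
Step 3: max=2641/432, min=2543/432, spread=49/216
Step 4: max=41983/6912, min=40961/6912, spread=511/3456
Step 5: max=501973/82944, min=493355/82944, spread=4309/41472
Step 6: max=6008263/995328, min=5935673/995328, spread=36295/497664
Step 7: max=71969389/11943936, min=71357843/11943936, spread=305773/5971968
Step 8: max=862539343/143327232, min=857387441/143327232, spread=2575951/71663616

Answer: 2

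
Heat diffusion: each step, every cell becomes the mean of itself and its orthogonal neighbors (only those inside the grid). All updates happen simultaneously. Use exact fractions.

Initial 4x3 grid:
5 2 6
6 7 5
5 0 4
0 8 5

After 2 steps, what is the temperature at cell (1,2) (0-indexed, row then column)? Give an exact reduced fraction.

Step 1: cell (1,2) = 11/2
Step 2: cell (1,2) = 13/3
Full grid after step 2:
  181/36 53/12 89/18
  101/24 501/100 13/3
  529/120 183/50 73/15
  31/9 361/80 149/36

Answer: 13/3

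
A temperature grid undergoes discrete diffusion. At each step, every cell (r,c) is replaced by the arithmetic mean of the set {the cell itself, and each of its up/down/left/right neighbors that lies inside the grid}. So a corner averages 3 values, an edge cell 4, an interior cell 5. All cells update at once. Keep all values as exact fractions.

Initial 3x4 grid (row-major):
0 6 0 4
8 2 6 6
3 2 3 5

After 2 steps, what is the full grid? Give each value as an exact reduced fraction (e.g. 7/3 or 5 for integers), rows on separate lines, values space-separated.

After step 1:
  14/3 2 4 10/3
  13/4 24/5 17/5 21/4
  13/3 5/2 4 14/3
After step 2:
  119/36 58/15 191/60 151/36
  341/80 319/100 429/100 333/80
  121/36 469/120 437/120 167/36

Answer: 119/36 58/15 191/60 151/36
341/80 319/100 429/100 333/80
121/36 469/120 437/120 167/36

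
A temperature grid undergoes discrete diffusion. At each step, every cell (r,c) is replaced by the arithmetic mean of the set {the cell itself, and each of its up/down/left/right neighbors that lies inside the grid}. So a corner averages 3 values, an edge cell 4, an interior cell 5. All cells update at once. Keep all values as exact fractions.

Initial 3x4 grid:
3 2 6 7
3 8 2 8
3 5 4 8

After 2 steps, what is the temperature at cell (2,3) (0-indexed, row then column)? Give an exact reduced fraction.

Step 1: cell (2,3) = 20/3
Step 2: cell (2,3) = 53/9
Full grid after step 2:
  35/9 47/12 27/5 35/6
  175/48 118/25 497/100 1531/240
  155/36 209/48 1321/240 53/9

Answer: 53/9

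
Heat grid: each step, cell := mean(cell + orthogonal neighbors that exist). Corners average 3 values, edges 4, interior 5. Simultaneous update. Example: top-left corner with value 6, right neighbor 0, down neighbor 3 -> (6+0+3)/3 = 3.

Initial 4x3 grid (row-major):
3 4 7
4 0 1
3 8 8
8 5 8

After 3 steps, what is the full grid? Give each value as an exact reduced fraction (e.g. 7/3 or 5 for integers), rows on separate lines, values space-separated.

Answer: 7699/2160 25807/7200 317/80
27517/7200 1576/375 10439/2400
36047/7200 30401/6000 13349/2400
6049/1080 88309/14400 2213/360

Derivation:
After step 1:
  11/3 7/2 4
  5/2 17/5 4
  23/4 24/5 25/4
  16/3 29/4 7
After step 2:
  29/9 437/120 23/6
  919/240 91/25 353/80
  1103/240 549/100 441/80
  55/9 1463/240 41/6
After step 3:
  7699/2160 25807/7200 317/80
  27517/7200 1576/375 10439/2400
  36047/7200 30401/6000 13349/2400
  6049/1080 88309/14400 2213/360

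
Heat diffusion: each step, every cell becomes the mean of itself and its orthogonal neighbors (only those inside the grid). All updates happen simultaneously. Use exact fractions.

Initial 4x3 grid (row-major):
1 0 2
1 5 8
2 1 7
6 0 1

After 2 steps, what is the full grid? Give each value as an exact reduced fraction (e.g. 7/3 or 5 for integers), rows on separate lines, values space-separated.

After step 1:
  2/3 2 10/3
  9/4 3 11/2
  5/2 3 17/4
  8/3 2 8/3
After step 2:
  59/36 9/4 65/18
  101/48 63/20 193/48
  125/48 59/20 185/48
  43/18 31/12 107/36

Answer: 59/36 9/4 65/18
101/48 63/20 193/48
125/48 59/20 185/48
43/18 31/12 107/36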